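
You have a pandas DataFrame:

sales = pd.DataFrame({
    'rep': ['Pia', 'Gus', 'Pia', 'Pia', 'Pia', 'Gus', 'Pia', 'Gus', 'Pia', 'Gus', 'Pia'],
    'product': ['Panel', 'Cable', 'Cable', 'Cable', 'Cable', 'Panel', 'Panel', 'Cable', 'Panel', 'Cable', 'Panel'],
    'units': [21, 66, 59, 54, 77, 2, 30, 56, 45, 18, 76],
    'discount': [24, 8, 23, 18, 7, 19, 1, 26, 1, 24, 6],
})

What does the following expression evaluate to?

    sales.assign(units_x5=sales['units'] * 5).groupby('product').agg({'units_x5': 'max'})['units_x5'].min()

380

add column units_x5 = sales['units'] * 5:
    rep product  units  discount  units_x5
0   Pia   Panel     21        24       105
1   Gus   Cable     66         8       330
2   Pia   Cable     59        23       295
3   Pia   Cable     54        18       270
4   Pia   Cable     77         7       385
5   Gus   Panel      2        19        10
6   Pia   Panel     30         1       150
7   Gus   Cable     56        26       280
8   Pia   Panel     45         1       225
9   Gus   Cable     18        24        90
10  Pia   Panel     76         6       380
group by product, max of units_x5:
         units_x5
product          
Cable         385
Panel         380
Reading off the min of column 'units_x5', we get 380.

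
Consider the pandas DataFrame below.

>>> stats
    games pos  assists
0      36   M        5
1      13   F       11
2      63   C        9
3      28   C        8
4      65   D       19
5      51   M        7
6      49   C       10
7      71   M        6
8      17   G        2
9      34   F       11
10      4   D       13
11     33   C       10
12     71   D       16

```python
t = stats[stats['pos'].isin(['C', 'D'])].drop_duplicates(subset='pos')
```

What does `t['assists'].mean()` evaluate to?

14.0

filter rows where pos in ['C', 'D']:
    games pos  assists
2      63   C        9
3      28   C        8
4      65   D       19
6      49   C       10
10      4   D       13
11     33   C       10
12     71   D       16
drop duplicate pos (keep=first):
   games pos  assists
2     63   C        9
4     65   D       19
Then the mean of column 'assists': 14.0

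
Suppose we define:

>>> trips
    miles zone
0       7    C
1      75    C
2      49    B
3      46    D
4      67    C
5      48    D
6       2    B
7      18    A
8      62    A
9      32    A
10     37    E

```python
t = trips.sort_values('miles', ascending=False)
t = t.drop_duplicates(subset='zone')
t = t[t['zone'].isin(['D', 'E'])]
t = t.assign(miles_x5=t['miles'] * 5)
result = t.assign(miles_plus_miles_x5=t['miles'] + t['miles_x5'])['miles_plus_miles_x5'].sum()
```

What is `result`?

sort by miles descending:
    miles zone
1      75    C
4      67    C
8      62    A
2      49    B
5      48    D
3      46    D
10     37    E
9      32    A
7      18    A
0       7    C
6       2    B
drop duplicate zone (keep=first):
    miles zone
1      75    C
8      62    A
2      49    B
5      48    D
10     37    E
filter rows where zone in ['D', 'E']:
    miles zone
5      48    D
10     37    E
add column miles_x5 = t['miles'] * 5:
    miles zone  miles_x5
5      48    D       240
10     37    E       185
add column miles_plus_miles_x5 = t['miles'] + t['miles_x5']:
    miles zone  miles_x5  miles_plus_miles_x5
5      48    D       240                  288
10     37    E       185                  222
Hence 510.

510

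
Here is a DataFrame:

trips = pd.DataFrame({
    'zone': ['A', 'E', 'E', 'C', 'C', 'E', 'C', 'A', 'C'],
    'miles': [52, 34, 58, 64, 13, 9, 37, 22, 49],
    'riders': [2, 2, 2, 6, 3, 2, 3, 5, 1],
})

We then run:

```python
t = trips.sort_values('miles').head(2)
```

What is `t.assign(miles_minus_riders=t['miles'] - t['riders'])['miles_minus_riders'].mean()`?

sort by miles:
  zone  miles  riders
5    E      9       2
4    C     13       3
7    A     22       5
1    E     34       2
6    C     37       3
8    C     49       1
0    A     52       2
2    E     58       2
3    C     64       6
take first 2 rows:
  zone  miles  riders
5    E      9       2
4    C     13       3
add column miles_minus_riders = t['miles'] - t['riders']:
  zone  miles  riders  miles_minus_riders
5    E      9       2                   7
4    C     13       3                  10

8.5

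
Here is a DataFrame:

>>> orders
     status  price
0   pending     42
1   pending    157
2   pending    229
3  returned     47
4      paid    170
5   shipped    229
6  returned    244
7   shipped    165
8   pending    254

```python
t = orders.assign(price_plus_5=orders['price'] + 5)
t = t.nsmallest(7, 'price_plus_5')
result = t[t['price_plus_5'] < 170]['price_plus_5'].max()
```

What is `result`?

add column price_plus_5 = orders['price'] + 5:
     status  price  price_plus_5
0   pending     42            47
1   pending    157           162
2   pending    229           234
3  returned     47            52
4      paid    170           175
5   shipped    229           234
6  returned    244           249
7   shipped    165           170
8   pending    254           259
take 7 rows with smallest price_plus_5:
     status  price  price_plus_5
0   pending     42            47
3  returned     47            52
1   pending    157           162
7   shipped    165           170
4      paid    170           175
2   pending    229           234
5   shipped    229           234
filter rows where price_plus_5 < 170:
     status  price  price_plus_5
0   pending     42            47
3  returned     47            52
1   pending    157           162

162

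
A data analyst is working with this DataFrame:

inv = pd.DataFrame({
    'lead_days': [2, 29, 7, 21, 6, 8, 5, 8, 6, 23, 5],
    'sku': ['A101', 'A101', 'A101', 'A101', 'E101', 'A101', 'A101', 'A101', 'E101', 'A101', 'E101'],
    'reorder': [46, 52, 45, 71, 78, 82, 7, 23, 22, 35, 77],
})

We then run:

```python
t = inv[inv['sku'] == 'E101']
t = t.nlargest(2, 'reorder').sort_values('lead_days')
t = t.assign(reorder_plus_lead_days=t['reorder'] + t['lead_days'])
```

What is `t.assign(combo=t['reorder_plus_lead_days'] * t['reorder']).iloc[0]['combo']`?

filter rows where sku == 'E101':
    lead_days   sku  reorder
4           6  E101       78
8           6  E101       22
10          5  E101       77
take 2 rows with largest reorder:
    lead_days   sku  reorder
4           6  E101       78
10          5  E101       77
sort by lead_days:
    lead_days   sku  reorder
10          5  E101       77
4           6  E101       78
add column reorder_plus_lead_days = t['reorder'] + t['lead_days']:
    lead_days   sku  reorder  reorder_plus_lead_days
10          5  E101       77                      82
4           6  E101       78                      84
add column combo = t['reorder_plus_lead_days'] * t['reorder']:
    lead_days   sku  reorder  reorder_plus_lead_days  combo
10          5  E101       77                      82   6314
4           6  E101       78                      84   6552
The value at position 0, column 'combo' is 6314.

6314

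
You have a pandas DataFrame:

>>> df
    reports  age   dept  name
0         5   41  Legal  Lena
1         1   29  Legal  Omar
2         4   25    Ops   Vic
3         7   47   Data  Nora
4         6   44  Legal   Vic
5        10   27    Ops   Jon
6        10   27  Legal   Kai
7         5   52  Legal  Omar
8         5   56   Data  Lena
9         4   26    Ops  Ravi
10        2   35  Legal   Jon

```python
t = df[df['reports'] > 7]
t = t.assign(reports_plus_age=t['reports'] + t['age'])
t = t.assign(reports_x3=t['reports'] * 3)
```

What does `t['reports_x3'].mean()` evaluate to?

filter rows where reports > 7:
   reports  age   dept name
5       10   27    Ops  Jon
6       10   27  Legal  Kai
add column reports_plus_age = t['reports'] + t['age']:
   reports  age   dept name  reports_plus_age
5       10   27    Ops  Jon                37
6       10   27  Legal  Kai                37
add column reports_x3 = t['reports'] * 3:
   reports  age   dept name  reports_plus_age  reports_x3
5       10   27    Ops  Jon                37          30
6       10   27  Legal  Kai                37          30
Finally, mean of column 'reports_x3' = 30.0.

30.0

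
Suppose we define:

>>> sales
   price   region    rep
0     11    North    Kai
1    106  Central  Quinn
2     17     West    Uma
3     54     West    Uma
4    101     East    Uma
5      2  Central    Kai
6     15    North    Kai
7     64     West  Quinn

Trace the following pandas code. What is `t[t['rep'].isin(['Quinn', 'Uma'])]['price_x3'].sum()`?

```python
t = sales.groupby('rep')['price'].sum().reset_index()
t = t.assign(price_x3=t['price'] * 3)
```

1026

group by rep, sum of price:
rep
Kai       28
Quinn    170
Uma      172
Name: price, dtype: int64
reset_index():
     rep  price
0    Kai     28
1  Quinn    170
2    Uma    172
add column price_x3 = t['price'] * 3:
     rep  price  price_x3
0    Kai     28        84
1  Quinn    170       510
2    Uma    172       516
filter rows where rep in ['Quinn', 'Uma']:
     rep  price  price_x3
1  Quinn    170       510
2    Uma    172       516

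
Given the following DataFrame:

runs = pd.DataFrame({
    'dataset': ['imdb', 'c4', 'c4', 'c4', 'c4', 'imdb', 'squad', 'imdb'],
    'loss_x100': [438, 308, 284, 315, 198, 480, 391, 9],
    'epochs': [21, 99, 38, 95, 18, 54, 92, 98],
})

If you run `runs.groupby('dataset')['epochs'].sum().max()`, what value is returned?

250

group by dataset, sum of epochs:
dataset
c4       250
imdb     173
squad     92
Name: epochs, dtype: int64
Then the max of the resulting series: 250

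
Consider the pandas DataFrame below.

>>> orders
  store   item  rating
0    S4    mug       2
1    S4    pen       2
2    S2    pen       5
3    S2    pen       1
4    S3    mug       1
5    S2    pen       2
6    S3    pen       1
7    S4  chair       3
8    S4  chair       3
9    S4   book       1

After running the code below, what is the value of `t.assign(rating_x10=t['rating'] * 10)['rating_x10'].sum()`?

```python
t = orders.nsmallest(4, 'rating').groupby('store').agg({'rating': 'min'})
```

30

take 4 rows with smallest rating:
  store  item  rating
3    S2   pen       1
4    S3   mug       1
6    S3   pen       1
9    S4  book       1
group by store, min of rating:
       rating
store        
S2          1
S3          1
S4          1
add column rating_x10 = t['rating'] * 10:
       rating  rating_x10
store                    
S2          1          10
S3          1          10
S4          1          10
Then the sum of column 'rating_x10': 30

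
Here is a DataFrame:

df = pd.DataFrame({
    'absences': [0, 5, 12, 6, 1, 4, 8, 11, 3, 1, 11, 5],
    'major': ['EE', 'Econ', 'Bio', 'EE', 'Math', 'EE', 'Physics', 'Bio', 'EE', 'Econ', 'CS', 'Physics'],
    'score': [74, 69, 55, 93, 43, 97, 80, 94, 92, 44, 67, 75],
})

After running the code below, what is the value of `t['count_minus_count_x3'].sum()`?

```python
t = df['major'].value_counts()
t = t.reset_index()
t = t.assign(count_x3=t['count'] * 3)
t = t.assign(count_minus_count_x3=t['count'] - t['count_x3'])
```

value_counts of major:
major
EE         4
Econ       2
Bio        2
Physics    2
Math       1
CS         1
Name: count, dtype: int64
reset_index():
     major  count
0       EE      4
1     Econ      2
2      Bio      2
3  Physics      2
4     Math      1
5       CS      1
add column count_x3 = t['count'] * 3:
     major  count  count_x3
0       EE      4        12
1     Econ      2         6
2      Bio      2         6
3  Physics      2         6
4     Math      1         3
5       CS      1         3
add column count_minus_count_x3 = t['count'] - t['count_x3']:
     major  count  count_x3  count_minus_count_x3
0       EE      4        12                    -8
1     Econ      2         6                    -4
2      Bio      2         6                    -4
3  Physics      2         6                    -4
4     Math      1         3                    -2
5       CS      1         3                    -2
Hence -24.

-24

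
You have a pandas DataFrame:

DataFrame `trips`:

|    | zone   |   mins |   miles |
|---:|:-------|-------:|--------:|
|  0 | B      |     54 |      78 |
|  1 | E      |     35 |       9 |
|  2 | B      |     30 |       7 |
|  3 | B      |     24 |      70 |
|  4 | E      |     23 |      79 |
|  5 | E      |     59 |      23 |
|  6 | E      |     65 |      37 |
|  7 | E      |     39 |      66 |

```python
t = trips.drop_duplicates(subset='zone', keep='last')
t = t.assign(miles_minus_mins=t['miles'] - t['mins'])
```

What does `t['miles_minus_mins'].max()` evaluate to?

drop duplicate zone (keep=last):
  zone  mins  miles
3    B    24     70
7    E    39     66
add column miles_minus_mins = t['miles'] - t['mins']:
  zone  mins  miles  miles_minus_mins
3    B    24     70                46
7    E    39     66                27
Then the max of column 'miles_minus_mins': 46

46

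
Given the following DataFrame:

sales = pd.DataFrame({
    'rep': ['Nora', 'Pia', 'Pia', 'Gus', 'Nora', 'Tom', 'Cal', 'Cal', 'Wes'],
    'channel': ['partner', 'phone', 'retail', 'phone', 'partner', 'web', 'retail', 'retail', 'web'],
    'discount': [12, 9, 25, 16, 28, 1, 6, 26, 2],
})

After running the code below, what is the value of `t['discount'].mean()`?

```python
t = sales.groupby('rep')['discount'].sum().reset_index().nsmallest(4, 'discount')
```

group by rep, sum of discount:
rep
Cal     32
Gus     16
Nora    40
Pia     34
Tom      1
Wes      2
Name: discount, dtype: int64
reset_index():
    rep  discount
0   Cal        32
1   Gus        16
2  Nora        40
3   Pia        34
4   Tom         1
5   Wes         2
take 4 rows with smallest discount:
   rep  discount
4  Tom         1
5  Wes         2
1  Gus        16
0  Cal        32
So mean() = 12.75.

12.75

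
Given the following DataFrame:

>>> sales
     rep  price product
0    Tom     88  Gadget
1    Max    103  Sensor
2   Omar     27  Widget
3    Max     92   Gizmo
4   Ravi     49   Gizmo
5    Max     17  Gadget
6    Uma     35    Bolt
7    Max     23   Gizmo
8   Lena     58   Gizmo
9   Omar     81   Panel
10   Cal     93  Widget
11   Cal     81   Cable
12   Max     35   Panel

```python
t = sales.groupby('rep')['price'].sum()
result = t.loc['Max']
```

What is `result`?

270

group by rep, sum of price:
rep
Cal     174
Lena     58
Max     270
Omar    108
Ravi     49
Tom      88
Uma      35
Name: price, dtype: int64
Taking the value at index 'Max' gives 270.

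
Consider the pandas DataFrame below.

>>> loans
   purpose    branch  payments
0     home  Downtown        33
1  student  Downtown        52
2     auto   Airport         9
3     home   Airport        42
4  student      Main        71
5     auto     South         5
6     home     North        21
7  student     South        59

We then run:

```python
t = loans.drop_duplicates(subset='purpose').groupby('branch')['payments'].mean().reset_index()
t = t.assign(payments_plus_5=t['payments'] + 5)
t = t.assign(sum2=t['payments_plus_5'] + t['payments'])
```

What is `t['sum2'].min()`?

drop duplicate purpose (keep=first):
   purpose    branch  payments
0     home  Downtown        33
1  student  Downtown        52
2     auto   Airport         9
group by branch, mean of payments:
branch
Airport      9.0
Downtown    42.5
Name: payments, dtype: float64
reset_index():
     branch  payments
0   Airport       9.0
1  Downtown      42.5
add column payments_plus_5 = t['payments'] + 5:
     branch  payments  payments_plus_5
0   Airport       9.0             14.0
1  Downtown      42.5             47.5
add column sum2 = t['payments_plus_5'] + t['payments']:
     branch  payments  payments_plus_5  sum2
0   Airport       9.0             14.0  23.0
1  Downtown      42.5             47.5  90.0

23.0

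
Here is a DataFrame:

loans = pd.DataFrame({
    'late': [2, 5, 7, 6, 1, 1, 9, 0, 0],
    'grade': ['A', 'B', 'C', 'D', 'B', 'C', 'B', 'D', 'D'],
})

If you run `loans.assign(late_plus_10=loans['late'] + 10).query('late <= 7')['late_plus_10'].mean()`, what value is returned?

12.75

add column late_plus_10 = loans['late'] + 10:
   late grade  late_plus_10
0     2     A            12
1     5     B            15
2     7     C            17
3     6     D            16
4     1     B            11
5     1     C            11
6     9     B            19
7     0     D            10
8     0     D            10
filter rows where late <= 7:
   late grade  late_plus_10
0     2     A            12
1     5     B            15
2     7     C            17
3     6     D            16
4     1     B            11
5     1     C            11
7     0     D            10
8     0     D            10
So mean() = 12.75.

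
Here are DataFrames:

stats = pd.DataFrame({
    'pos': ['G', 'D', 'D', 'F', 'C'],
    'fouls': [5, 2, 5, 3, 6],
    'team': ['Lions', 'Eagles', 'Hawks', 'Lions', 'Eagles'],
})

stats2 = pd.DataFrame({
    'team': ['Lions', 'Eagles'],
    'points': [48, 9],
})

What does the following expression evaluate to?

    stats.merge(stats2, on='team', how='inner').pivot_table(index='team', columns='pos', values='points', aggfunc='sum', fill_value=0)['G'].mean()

merge on 'team' (how='inner') → 4 rows:
  pos  fouls    team  points
0   G      5   Lions      48
1   D      2  Eagles       9
2   F      3   Lions      48
3   C      6  Eagles       9
pivot: rows=team, cols=pos, sum(points):
pos     C  D   F   G
team                
Eagles  9  9   0   0
Lions   0  0  48  48
Hence 24.0.

24.0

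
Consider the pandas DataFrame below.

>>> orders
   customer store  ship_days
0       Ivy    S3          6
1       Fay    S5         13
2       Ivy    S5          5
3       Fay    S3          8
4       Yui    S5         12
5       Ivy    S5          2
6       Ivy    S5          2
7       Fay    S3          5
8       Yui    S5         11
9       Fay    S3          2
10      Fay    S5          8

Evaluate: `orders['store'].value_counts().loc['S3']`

4

value_counts of store:
store
S5    7
S3    4
Name: count, dtype: int64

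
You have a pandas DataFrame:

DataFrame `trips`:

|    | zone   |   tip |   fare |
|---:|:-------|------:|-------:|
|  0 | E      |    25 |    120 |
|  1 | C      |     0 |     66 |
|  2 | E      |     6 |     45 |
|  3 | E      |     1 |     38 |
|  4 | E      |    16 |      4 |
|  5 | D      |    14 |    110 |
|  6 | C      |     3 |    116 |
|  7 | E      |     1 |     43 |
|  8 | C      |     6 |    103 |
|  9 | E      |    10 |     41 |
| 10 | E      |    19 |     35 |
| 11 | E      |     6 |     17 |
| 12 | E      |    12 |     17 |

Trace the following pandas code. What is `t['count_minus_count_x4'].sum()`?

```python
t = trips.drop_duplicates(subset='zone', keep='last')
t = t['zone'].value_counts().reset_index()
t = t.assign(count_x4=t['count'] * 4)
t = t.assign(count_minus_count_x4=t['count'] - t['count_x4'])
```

-9

drop duplicate zone (keep=last):
   zone  tip  fare
5     D   14   110
8     C    6   103
12    E   12    17
value_counts of zone:
zone
D    1
C    1
E    1
Name: count, dtype: int64
reset_index():
  zone  count
0    D      1
1    C      1
2    E      1
add column count_x4 = t['count'] * 4:
  zone  count  count_x4
0    D      1         4
1    C      1         4
2    E      1         4
add column count_minus_count_x4 = t['count'] - t['count_x4']:
  zone  count  count_x4  count_minus_count_x4
0    D      1         4                    -3
1    C      1         4                    -3
2    E      1         4                    -3
Reading off the sum of column 'count_minus_count_x4', we get -9.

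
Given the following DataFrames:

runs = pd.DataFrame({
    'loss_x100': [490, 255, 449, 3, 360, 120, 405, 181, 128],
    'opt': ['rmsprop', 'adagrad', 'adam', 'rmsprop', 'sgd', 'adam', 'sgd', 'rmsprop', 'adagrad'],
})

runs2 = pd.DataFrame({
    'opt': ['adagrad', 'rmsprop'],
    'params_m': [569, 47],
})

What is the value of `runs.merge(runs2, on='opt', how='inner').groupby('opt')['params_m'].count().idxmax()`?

rmsprop

merge on 'opt' (how='inner') → 5 rows:
   loss_x100      opt  params_m
0        490  rmsprop        47
1        255  adagrad       569
2          3  rmsprop        47
3        181  rmsprop        47
4        128  adagrad       569
group by opt, count of params_m:
opt
adagrad    2
rmsprop    3
Name: params_m, dtype: int64
Then the label with the largest value: rmsprop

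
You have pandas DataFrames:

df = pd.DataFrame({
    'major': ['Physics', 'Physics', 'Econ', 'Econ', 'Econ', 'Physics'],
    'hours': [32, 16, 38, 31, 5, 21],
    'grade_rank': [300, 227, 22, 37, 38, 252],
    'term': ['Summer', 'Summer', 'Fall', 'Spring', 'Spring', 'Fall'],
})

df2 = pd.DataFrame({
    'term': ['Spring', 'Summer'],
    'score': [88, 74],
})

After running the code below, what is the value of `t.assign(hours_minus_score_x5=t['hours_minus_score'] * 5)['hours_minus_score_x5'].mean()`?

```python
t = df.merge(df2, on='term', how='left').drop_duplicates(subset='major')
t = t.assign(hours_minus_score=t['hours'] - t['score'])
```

merge on 'term' (how='left') → 6 rows:
     major  hours  grade_rank    term  score
0  Physics     32         300  Summer   74.0
1  Physics     16         227  Summer   74.0
2     Econ     38          22    Fall    NaN
3     Econ     31          37  Spring   88.0
4     Econ      5          38  Spring   88.0
5  Physics     21         252    Fall    NaN
drop duplicate major (keep=first):
     major  hours  grade_rank    term  score
0  Physics     32         300  Summer   74.0
2     Econ     38          22    Fall    NaN
add column hours_minus_score = t['hours'] - t['score']:
     major  hours  grade_rank    term  score  hours_minus_score
0  Physics     32         300  Summer   74.0              -42.0
2     Econ     38          22    Fall    NaN                NaN
add column hours_minus_score_x5 = t['hours_minus_score'] * 5:
     major  hours  grade_rank    term  score  hours_minus_score  hours_minus_score_x5
0  Physics     32         300  Summer   74.0              -42.0                -210.0
2     Econ     38          22    Fall    NaN                NaN                   NaN
Taking the mean of column 'hours_minus_score_x5' gives -210.0.

-210.0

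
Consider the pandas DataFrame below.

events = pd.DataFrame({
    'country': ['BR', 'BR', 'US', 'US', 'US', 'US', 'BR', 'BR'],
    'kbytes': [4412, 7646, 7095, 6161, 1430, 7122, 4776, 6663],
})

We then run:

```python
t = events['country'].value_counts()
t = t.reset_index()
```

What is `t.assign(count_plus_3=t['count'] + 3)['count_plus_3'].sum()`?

14

value_counts of country:
country
BR    4
US    4
Name: count, dtype: int64
reset_index():
  country  count
0      BR      4
1      US      4
add column count_plus_3 = t['count'] + 3:
  country  count  count_plus_3
0      BR      4             7
1      US      4             7
The sum of column 'count_plus_3' is 14.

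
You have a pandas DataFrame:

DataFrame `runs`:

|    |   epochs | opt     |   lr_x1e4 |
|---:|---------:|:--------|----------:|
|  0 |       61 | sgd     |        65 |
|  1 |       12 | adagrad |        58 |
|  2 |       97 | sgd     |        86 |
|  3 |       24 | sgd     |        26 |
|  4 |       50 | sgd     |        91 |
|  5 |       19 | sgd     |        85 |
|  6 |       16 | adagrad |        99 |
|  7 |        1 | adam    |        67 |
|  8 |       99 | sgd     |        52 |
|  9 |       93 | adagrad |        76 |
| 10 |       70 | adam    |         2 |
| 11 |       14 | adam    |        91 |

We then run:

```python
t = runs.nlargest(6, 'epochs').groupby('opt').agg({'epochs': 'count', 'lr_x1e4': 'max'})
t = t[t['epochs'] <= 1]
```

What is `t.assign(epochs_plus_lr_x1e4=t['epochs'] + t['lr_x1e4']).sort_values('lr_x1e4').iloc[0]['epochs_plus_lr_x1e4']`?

take 6 rows with largest epochs:
    epochs      opt  lr_x1e4
8       99      sgd       52
2       97      sgd       86
9       93  adagrad       76
10      70     adam        2
0       61      sgd       65
4       50      sgd       91
group by opt: count(epochs), max(lr_x1e4):
         epochs  lr_x1e4
opt                     
adagrad       1       76
adam          1        2
sgd           4       91
filter rows where epochs <= 1:
         epochs  lr_x1e4
opt                     
adagrad       1       76
adam          1        2
add column epochs_plus_lr_x1e4 = t['epochs'] + t['lr_x1e4']:
         epochs  lr_x1e4  epochs_plus_lr_x1e4
opt                                          
adagrad       1       76                   77
adam          1        2                    3
sort by lr_x1e4:
         epochs  lr_x1e4  epochs_plus_lr_x1e4
opt                                          
adam          1        2                    3
adagrad       1       76                   77
Finally, value at position 0, column 'epochs_plus_lr_x1e4' = 3.

3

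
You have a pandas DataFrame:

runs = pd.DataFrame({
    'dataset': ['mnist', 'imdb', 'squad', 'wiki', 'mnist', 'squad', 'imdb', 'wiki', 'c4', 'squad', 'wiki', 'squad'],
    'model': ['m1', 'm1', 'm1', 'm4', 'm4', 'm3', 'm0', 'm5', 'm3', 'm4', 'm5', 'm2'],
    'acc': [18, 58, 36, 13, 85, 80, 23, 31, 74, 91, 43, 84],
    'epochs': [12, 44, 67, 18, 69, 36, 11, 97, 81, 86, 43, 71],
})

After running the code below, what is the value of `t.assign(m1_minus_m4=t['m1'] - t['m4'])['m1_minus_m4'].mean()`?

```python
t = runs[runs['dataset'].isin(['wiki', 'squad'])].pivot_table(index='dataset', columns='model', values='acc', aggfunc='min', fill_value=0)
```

-34.0

filter rows where dataset in ['wiki', 'squad']:
   dataset model  acc  epochs
2    squad    m1   36      67
3     wiki    m4   13      18
5    squad    m3   80      36
7     wiki    m5   31      97
9    squad    m4   91      86
10    wiki    m5   43      43
11   squad    m2   84      71
pivot: rows=dataset, cols=model, min(acc):
model    m1  m2  m3  m4  m5
dataset                    
squad    36  84  80  91   0
wiki      0   0   0  13  31
add column m1_minus_m4 = t['m1'] - t['m4']:
model    m1  m2  m3  m4  m5  m1_minus_m4
dataset                                 
squad    36  84  80  91   0          -55
wiki      0   0   0  13  31          -13
Then the mean of column 'm1_minus_m4': -34.0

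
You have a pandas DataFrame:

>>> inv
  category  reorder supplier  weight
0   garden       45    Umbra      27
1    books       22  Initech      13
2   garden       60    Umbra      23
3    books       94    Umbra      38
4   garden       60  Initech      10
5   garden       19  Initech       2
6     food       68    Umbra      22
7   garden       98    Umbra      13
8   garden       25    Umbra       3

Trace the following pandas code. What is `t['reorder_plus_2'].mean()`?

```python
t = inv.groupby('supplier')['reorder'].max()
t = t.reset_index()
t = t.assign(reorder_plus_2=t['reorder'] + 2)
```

group by supplier, max of reorder:
supplier
Initech    60
Umbra      98
Name: reorder, dtype: int64
reset_index():
  supplier  reorder
0  Initech       60
1    Umbra       98
add column reorder_plus_2 = t['reorder'] + 2:
  supplier  reorder  reorder_plus_2
0  Initech       60              62
1    Umbra       98             100
So mean() = 81.0.

81.0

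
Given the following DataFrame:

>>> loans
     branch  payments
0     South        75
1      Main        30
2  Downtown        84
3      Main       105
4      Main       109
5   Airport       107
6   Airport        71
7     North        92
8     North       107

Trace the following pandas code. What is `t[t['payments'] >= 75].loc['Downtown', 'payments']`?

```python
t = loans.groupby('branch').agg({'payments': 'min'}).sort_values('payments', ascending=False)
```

group by branch, min of payments:
          payments
branch            
Airport         71
Downtown        84
Main            30
North           92
South           75
sort by payments descending:
          payments
branch            
North           92
Downtown        84
South           75
Airport         71
Main            30
filter rows where payments >= 75:
          payments
branch            
North           92
Downtown        84
South           75
The value at row 'Downtown', column 'payments' is 84.

84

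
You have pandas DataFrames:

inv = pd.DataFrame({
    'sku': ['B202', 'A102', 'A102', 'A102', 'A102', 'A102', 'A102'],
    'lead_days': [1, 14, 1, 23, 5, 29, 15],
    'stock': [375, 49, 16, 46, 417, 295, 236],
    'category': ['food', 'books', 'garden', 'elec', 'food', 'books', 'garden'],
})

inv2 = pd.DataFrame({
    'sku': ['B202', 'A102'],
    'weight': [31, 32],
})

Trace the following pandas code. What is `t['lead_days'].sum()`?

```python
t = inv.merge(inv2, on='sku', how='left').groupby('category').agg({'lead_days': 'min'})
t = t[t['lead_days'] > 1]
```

merge on 'sku' (how='left') → 7 rows:
    sku  lead_days  stock category  weight
0  B202          1    375     food      31
1  A102         14     49    books      32
2  A102          1     16   garden      32
3  A102         23     46     elec      32
4  A102          5    417     food      32
5  A102         29    295    books      32
6  A102         15    236   garden      32
group by category, min of lead_days:
          lead_days
category           
books            14
elec             23
food              1
garden            1
filter rows where lead_days > 1:
          lead_days
category           
books            14
elec             23

37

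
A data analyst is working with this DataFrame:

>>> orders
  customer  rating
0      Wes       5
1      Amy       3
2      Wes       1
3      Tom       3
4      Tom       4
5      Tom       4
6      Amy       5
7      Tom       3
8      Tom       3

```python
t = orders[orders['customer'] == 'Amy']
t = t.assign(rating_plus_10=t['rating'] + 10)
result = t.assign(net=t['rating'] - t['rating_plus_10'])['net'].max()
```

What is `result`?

filter rows where customer == 'Amy':
  customer  rating
1      Amy       3
6      Amy       5
add column rating_plus_10 = t['rating'] + 10:
  customer  rating  rating_plus_10
1      Amy       3              13
6      Amy       5              15
add column net = t['rating'] - t['rating_plus_10']:
  customer  rating  rating_plus_10  net
1      Amy       3              13  -10
6      Amy       5              15  -10
Taking the max of column 'net' gives -10.

-10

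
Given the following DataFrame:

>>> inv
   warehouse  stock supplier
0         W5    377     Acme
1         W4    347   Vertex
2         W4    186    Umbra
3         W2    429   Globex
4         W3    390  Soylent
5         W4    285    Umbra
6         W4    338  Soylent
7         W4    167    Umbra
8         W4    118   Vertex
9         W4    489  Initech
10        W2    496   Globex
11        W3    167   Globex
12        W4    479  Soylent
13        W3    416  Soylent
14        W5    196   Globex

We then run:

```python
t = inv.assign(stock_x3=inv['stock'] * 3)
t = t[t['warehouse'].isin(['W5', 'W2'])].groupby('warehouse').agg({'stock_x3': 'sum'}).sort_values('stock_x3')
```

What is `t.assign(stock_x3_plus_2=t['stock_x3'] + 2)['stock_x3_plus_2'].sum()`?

add column stock_x3 = inv['stock'] * 3:
   warehouse  stock supplier  stock_x3
0         W5    377     Acme      1131
1         W4    347   Vertex      1041
2         W4    186    Umbra       558
3         W2    429   Globex      1287
4         W3    390  Soylent      1170
5         W4    285    Umbra       855
6         W4    338  Soylent      1014
7         W4    167    Umbra       501
8         W4    118   Vertex       354
9         W4    489  Initech      1467
10        W2    496   Globex      1488
11        W3    167   Globex       501
12        W4    479  Soylent      1437
13        W3    416  Soylent      1248
14        W5    196   Globex       588
filter rows where warehouse in ['W5', 'W2']:
   warehouse  stock supplier  stock_x3
0         W5    377     Acme      1131
3         W2    429   Globex      1287
10        W2    496   Globex      1488
14        W5    196   Globex       588
group by warehouse, sum of stock_x3:
           stock_x3
warehouse          
W2             2775
W5             1719
sort by stock_x3:
           stock_x3
warehouse          
W5             1719
W2             2775
add column stock_x3_plus_2 = t['stock_x3'] + 2:
           stock_x3  stock_x3_plus_2
warehouse                           
W5             1719             1721
W2             2775             2777
So sum() = 4498.

4498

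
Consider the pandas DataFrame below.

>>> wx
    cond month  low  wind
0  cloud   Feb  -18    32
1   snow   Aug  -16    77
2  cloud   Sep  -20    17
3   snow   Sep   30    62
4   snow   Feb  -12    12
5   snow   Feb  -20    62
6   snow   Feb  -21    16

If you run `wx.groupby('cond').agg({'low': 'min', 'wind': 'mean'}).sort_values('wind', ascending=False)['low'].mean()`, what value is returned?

-20.5

group by cond: min(low), mean(wind):
       low  wind
cond            
cloud  -20  24.5
snow   -21  45.8
sort by wind descending:
       low  wind
cond            
snow   -21  45.8
cloud  -20  24.5
Reading off the mean of column 'low', we get -20.5.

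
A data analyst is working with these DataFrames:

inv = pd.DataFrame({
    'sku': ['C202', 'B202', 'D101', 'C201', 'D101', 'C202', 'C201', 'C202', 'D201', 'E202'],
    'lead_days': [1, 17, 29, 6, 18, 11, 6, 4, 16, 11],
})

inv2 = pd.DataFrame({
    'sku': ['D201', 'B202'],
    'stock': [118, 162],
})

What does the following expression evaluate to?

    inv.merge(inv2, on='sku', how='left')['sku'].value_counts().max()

merge on 'sku' (how='left') → 10 rows:
    sku  lead_days  stock
0  C202          1    NaN
1  B202         17  162.0
2  D101         29    NaN
3  C201          6    NaN
4  D101         18    NaN
5  C202         11    NaN
6  C201          6    NaN
7  C202          4    NaN
8  D201         16  118.0
9  E202         11    NaN
value_counts of sku:
sku
C202    3
D101    2
C201    2
B202    1
D201    1
E202    1
Name: count, dtype: int64
Taking the max of the resulting series gives 3.

3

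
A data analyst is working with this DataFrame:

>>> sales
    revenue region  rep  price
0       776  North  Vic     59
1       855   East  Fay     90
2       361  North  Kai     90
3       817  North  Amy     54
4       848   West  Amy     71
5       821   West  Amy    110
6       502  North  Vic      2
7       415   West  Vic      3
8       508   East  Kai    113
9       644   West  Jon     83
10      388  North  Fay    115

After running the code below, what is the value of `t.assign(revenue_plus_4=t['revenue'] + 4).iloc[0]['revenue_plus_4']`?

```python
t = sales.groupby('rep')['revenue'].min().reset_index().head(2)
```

821

group by rep, min of revenue:
rep
Amy    817
Fay    388
Jon    644
Kai    361
Vic    415
Name: revenue, dtype: int64
reset_index():
   rep  revenue
0  Amy      817
1  Fay      388
2  Jon      644
3  Kai      361
4  Vic      415
take first 2 rows:
   rep  revenue
0  Amy      817
1  Fay      388
add column revenue_plus_4 = t['revenue'] + 4:
   rep  revenue  revenue_plus_4
0  Amy      817             821
1  Fay      388             392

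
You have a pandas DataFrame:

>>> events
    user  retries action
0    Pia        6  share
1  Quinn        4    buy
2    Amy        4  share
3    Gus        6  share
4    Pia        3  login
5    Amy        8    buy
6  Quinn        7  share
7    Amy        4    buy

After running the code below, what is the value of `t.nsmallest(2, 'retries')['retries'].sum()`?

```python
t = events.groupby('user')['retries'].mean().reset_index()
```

group by user, mean of retries:
user
Amy      5.333333
Gus      6.000000
Pia      4.500000
Quinn    5.500000
Name: retries, dtype: float64
reset_index():
    user   retries
0    Amy  5.333333
1    Gus  6.000000
2    Pia  4.500000
3  Quinn  5.500000
take 2 rows with smallest retries:
  user   retries
2  Pia  4.500000
0  Amy  5.333333
The sum of column 'retries' is 9.83333333333.

9.83333333333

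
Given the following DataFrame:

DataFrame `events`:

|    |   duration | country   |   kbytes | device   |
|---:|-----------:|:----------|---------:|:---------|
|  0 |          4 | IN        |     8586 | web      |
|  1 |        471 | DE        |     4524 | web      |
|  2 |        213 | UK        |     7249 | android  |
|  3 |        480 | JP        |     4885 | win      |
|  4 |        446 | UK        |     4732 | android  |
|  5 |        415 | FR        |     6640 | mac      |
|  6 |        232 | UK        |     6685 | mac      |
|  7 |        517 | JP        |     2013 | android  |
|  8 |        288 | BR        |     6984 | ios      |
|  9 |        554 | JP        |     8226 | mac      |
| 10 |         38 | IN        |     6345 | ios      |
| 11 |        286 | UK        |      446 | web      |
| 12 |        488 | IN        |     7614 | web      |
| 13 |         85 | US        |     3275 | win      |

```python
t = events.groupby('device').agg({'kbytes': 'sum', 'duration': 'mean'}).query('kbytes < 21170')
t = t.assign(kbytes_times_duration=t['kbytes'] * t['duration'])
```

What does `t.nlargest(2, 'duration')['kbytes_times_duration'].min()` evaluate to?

group by device: sum(kbytes), mean(duration):
         kbytes    duration
device                     
android   13994  392.000000
ios       13329  163.000000
mac       21551  400.333333
web       21170  312.250000
win        8160  282.500000
filter rows where kbytes < 21170:
         kbytes  duration
device                   
android   13994     392.0
ios       13329     163.0
win        8160     282.5
add column kbytes_times_duration = t['kbytes'] * t['duration']:
         kbytes  duration  kbytes_times_duration
device                                          
android   13994     392.0              5485648.0
ios       13329     163.0              2172627.0
win        8160     282.5              2305200.0
take 2 rows with largest duration:
         kbytes  duration  kbytes_times_duration
device                                          
android   13994     392.0              5485648.0
win        8160     282.5              2305200.0
Reading off the min of column 'kbytes_times_duration', we get 2305200.0.

2305200.0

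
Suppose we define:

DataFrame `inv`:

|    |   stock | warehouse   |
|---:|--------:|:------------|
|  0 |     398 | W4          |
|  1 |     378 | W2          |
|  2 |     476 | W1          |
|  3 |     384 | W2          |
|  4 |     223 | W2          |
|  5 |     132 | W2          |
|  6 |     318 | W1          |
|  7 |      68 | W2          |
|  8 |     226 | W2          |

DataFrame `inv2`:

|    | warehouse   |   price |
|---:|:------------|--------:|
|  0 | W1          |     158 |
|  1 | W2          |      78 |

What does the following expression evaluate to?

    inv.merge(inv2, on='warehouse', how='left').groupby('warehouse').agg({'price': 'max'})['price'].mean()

merge on 'warehouse' (how='left') → 9 rows:
   stock warehouse  price
0    398        W4    NaN
1    378        W2   78.0
2    476        W1  158.0
3    384        W2   78.0
4    223        W2   78.0
5    132        W2   78.0
6    318        W1  158.0
7     68        W2   78.0
8    226        W2   78.0
group by warehouse, max of price:
           price
warehouse       
W1         158.0
W2          78.0
W4           NaN
Reading off the mean of column 'price', we get 118.0.

118.0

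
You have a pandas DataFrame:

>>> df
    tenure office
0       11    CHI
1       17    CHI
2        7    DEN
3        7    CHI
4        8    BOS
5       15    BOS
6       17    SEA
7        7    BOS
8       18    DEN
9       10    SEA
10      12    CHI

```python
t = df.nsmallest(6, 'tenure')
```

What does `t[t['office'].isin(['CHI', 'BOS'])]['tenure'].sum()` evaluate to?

33

take 6 rows with smallest tenure:
   tenure office
2       7    DEN
3       7    CHI
7       7    BOS
4       8    BOS
9      10    SEA
0      11    CHI
filter rows where office in ['CHI', 'BOS']:
   tenure office
3       7    CHI
7       7    BOS
4       8    BOS
0      11    CHI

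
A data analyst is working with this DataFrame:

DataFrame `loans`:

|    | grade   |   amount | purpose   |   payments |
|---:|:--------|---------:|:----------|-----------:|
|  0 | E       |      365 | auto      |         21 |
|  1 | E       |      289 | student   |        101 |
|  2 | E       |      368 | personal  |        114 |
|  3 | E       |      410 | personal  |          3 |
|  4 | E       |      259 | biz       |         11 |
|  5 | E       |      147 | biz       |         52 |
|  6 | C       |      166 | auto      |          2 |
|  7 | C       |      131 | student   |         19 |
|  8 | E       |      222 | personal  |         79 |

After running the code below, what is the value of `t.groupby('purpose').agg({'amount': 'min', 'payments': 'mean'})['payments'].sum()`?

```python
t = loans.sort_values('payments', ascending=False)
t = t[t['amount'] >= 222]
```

198.333333333

sort by payments descending:
  grade  amount   purpose  payments
2     E     368  personal       114
1     E     289   student       101
8     E     222  personal        79
5     E     147       biz        52
0     E     365      auto        21
7     C     131   student        19
4     E     259       biz        11
3     E     410  personal         3
6     C     166      auto         2
filter rows where amount >= 222:
  grade  amount   purpose  payments
2     E     368  personal       114
1     E     289   student       101
8     E     222  personal        79
0     E     365      auto        21
4     E     259       biz        11
3     E     410  personal         3
group by purpose: min(amount), mean(payments):
          amount    payments
purpose                     
auto         365   21.000000
biz          259   11.000000
personal     222   65.333333
student      289  101.000000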